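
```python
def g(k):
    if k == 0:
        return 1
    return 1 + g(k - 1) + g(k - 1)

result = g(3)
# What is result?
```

g(k) = 1 + 2·g(k-1), g(0)=1. Closed form: (1+1)·2^3 - 1 = 15.

Answer: 15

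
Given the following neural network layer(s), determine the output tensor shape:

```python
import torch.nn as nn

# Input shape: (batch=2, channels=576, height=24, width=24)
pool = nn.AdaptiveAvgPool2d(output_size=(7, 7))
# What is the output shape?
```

Input: (2, 576, 24, 24) -> Output: (2, 576, 7, 7)

Answer: (2, 576, 7, 7)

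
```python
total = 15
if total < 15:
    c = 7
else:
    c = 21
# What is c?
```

Trace:
`total = 15` → total = 15
`if total < 15: ...` → total < 15 is False, take else branch → c = 21
So c = 21

Answer: 21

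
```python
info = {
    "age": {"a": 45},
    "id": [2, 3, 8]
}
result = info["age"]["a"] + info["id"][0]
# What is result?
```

Trace:
`info = { ...` → info = {'age': {'a': 45}, 'id': [2, 3, 8]}
`result = info["age"]["a"] + info["id"][0]` → result = 47
So result = 47

Answer: 47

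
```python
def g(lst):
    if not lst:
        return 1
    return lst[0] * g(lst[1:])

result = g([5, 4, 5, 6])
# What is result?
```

Product over [5, 4, 5, 6] = 5 * 4 * 5 * 6 = 600

Answer: 600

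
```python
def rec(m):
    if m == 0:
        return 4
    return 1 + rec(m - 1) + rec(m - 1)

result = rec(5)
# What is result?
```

rec(m) = 1 + 2·rec(m-1), rec(0)=4. Closed form: (4+1)·2^5 - 1 = 159.

Answer: 159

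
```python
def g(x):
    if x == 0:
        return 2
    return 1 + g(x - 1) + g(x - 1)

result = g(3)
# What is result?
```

g(x) = 1 + 2·g(x-1), g(0)=2. Closed form: (2+1)·2^3 - 1 = 23.

Answer: 23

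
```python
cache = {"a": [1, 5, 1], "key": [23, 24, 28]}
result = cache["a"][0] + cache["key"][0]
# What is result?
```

Trace:
`cache = {"a": [1, 5, 1], "key": [23, 24, 28]}` → cache = {'a': [1, 5, 1], 'key': [23, 24, 28]}
`result = cache["a"][0] + cache["key"][0]` → result = 24
So result = 24

Answer: 24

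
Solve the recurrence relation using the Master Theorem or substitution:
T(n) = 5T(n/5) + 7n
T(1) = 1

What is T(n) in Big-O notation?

By Master Theorem: a=5, b=5, f(n)=7n. Since log_5(5) = 1 and f(n) = Θ(n^1), Case 2 applies. T(n) = O(n log n).

Answer: O(n log n)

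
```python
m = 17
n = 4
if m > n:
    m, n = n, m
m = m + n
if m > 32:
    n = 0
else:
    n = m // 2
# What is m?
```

Trace:
`m = 17` → m = 17
`n = 4` → n = 4
`if m > n: ...` → m > n is True → m = 4; n = 17
`m = m + n` → m = 21
`if m > 32: ...` → m > 32 is False, take else branch → n = 10
So m = 21

Answer: 21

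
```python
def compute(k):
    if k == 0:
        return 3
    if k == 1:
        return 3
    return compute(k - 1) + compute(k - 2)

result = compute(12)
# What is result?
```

Build up from base cases: compute(0)=3, compute(1)=3, compute(2)=6, compute(3)=9, compute(4)=15, compute(5)=24, compute(6)=39, ..., compute(12)=699

Answer: 699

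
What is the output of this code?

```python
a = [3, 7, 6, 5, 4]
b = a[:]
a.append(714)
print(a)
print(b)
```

Key concept: slice [:] creates copy.
Step by step:
`a = [3, 7, 6, 5, 4]` → a = [3, 7, 6, 5, 4]
`b = a[:]` → b = [3, 7, 6, 5, 4]
`a.append(714)` → a = [3, 7, 6, 5, 4, 714]
`print(a)` → prints [3, 7, 6, 5, 4, 714]
`print(b)` → prints [3, 7, 6, 5, 4]

Answer:
[3, 7, 6, 5, 4, 714]
[3, 7, 6, 5, 4]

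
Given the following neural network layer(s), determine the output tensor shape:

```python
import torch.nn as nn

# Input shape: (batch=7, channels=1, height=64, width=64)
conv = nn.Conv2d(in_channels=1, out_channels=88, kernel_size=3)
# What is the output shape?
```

Input: (7, 1, 64, 64) -> Output: (7, 88, 62, 62)

Answer: (7, 88, 62, 62)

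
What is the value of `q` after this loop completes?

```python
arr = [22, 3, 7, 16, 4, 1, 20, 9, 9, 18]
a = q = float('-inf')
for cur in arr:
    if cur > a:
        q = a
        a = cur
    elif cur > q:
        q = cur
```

Second largest (with repeats) in [22, 3, 7, 16, 4, 1, 20, 9, 9, 18]
`q` takes the values: -inf → 3 → 7 → 16 → 20

Answer: 20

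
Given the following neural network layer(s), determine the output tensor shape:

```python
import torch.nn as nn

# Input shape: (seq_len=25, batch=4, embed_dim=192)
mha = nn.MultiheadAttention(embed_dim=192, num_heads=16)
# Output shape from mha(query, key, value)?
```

Input: (25, 4, 192) -> Output: (25, 4, 192)

Answer: (25, 4, 192)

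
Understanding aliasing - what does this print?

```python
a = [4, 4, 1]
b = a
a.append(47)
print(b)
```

Key concept: basic list aliasing.
Step by step:
`a = [4, 4, 1]` → a = [4, 4, 1]
`b = a` → b = [4, 4, 1] (same object as a)
`a.append(47)` → a = [4, 4, 1, 47] (same object as b); b = [4, 4, 1, 47] (same object as a)
`print(b)` → prints [4, 4, 1, 47]

Answer: [4, 4, 1, 47]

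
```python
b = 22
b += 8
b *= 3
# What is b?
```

Trace:
`b = 22` → b = 22
`b += 8` → b = 30
`b *= 3` → b = 90
So b = 90

Answer: 90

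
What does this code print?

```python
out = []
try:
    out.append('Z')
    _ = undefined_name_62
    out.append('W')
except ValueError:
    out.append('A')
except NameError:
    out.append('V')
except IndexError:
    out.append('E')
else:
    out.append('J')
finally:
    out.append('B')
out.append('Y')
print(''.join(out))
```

Execution trace: 'Z' (try body) → 'V' (except NameError) → 'B' (finally) → 'Y' (after the try/except). Output: ZVBY

Answer: ZVBY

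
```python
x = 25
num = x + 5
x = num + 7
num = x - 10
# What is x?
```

Trace:
`x = 25` → x = 25
`num = x + 5` → num = 30
`x = num + 7` → x = 37
`num = x - 10` → num = 27
So x = 37

Answer: 37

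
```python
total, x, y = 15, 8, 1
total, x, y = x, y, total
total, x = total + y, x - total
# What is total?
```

Trace:
`total, x, y = 15, 8, 1` → total = 15; x = 8; y = 1
`total, x, y = x, y, total` → total = 8; x = 1; y = 15
`total, x = total + y, x - total` → total = 23; x = -7
So total = 23

Answer: 23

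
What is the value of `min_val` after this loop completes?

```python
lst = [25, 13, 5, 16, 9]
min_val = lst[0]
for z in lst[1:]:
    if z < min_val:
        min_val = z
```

Minimum of [25, 13, 5, 16, 9]
`min_val` takes the values: 25 → 13 → 5

Answer: 5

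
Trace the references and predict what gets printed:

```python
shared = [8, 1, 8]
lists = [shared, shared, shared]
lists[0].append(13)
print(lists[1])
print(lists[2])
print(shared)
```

Key concept: list of same reference.
Step by step:
`shared = [8, 1, 8]` → shared = [8, 1, 8]
`lists = [shared, shared, shared]` → lists = [[8, 1, 8], [8, 1, 8], [8, 1, 8]]
`lists[0].append(13)` → shared = [8, 1, 8, 13]; lists = [[8, 1, 8, 13], [8, 1, 8, 13], [8, 1, 8, 13]]
`print(lists[1])` → prints [8, 1, 8, 13]
`print(lists[2])` → prints [8, 1, 8, 13]
`print(shared)` → prints [8, 1, 8, 13]

Answer:
[8, 1, 8, 13]
[8, 1, 8, 13]
[8, 1, 8, 13]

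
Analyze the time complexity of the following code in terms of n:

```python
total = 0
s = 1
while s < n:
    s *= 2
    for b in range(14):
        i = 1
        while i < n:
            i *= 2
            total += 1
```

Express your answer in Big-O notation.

Each loop level contributes: log n × 1 × log n. Multiplying the contributions gives O(log² n).

Answer: O(log² n)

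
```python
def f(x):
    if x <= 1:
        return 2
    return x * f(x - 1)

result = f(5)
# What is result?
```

f(5) = 5 * 4 * 3 * 2 * 2 = 240

Answer: 240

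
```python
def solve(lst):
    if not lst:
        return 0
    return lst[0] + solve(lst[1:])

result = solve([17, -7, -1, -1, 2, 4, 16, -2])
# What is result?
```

17 + (-7) + (-1) + (-1) + 2 + 4 + 16 + (-2) + 0 = 28

Answer: 28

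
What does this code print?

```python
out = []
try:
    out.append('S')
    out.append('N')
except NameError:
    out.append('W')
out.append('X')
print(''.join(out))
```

Execution trace: 'S' (try body) → 'N' (try body, no exception) → 'X' (after the try/except). Output: SNX

Answer: SNX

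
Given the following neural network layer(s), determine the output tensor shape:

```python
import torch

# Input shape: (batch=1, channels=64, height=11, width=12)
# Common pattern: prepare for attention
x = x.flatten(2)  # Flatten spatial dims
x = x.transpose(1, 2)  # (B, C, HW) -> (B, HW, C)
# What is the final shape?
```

Input: (1, 64, 11, 12) -> after flatten(2): (1, 64, 132) -> Output: (1, 132, 64)

Answer: (1, 132, 64)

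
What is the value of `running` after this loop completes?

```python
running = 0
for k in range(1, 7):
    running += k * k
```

Sum of squares 1² to 6² = 91
`running` takes the values: 0 → 1 → 5 → 14 → 30 → 55 → 91

Answer: 91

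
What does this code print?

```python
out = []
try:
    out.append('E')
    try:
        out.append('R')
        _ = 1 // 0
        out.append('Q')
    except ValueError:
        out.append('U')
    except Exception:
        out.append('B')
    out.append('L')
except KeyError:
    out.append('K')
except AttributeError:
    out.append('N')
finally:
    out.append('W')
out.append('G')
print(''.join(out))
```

Execution trace: 'E' (try body) → 'R' (inner try body) → 'B' (inner except Exception) → 'L' (try body, no exception) → 'W' (finally) → 'G' (after the try/except). Output: ERBLWG

Answer: ERBLWG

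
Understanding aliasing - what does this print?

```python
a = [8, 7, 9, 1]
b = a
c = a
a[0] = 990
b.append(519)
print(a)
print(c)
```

Key concept: multiple aliases.
Step by step:
`a = [8, 7, 9, 1]` → a = [8, 7, 9, 1]
`b = a` → b = [8, 7, 9, 1] (same object as a)
`c = a` → c = [8, 7, 9, 1] (same object as a, b)
`a[0] = 990` → a = [990, 7, 9, 1] (same object as b, c); b = [990, 7, 9, 1] (same object as a, c); c = [990, 7, 9, 1] (same object as a, b)
`b.append(519)` → a = [990, 7, 9, 1, 519] (same object as b, c); b = [990, 7, 9, 1, 519] (same object as a, c); c = [990, 7, 9, 1, 519] (same object as a, b)
`print(a)` → prints [990, 7, 9, 1, 519]
`print(c)` → prints [990, 7, 9, 1, 519]

Answer:
[990, 7, 9, 1, 519]
[990, 7, 9, 1, 519]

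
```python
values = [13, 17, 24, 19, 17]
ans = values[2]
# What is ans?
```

Trace:
`values = [13, 17, 24, 19, 17]` → values = [13, 17, 24, 19, 17]
`ans = values[2]` → ans = 24
So ans = 24

Answer: 24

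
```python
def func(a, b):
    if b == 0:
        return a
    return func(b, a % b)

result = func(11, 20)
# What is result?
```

func(11, 20) -> func(20, 11) -> func(11, 9) -> func(9, 2) -> func(2, 1) -> func(1, 0) -> 1

Answer: 1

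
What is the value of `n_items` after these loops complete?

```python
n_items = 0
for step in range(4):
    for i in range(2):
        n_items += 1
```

4 * 2 = 8
`n_items` takes the values: 0 → 1 → 2 → 3 → 4 → 5 → 6 → 7 → 8

Answer: 8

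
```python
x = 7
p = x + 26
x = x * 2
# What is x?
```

Trace:
`x = 7` → x = 7
`p = x + 26` → p = 33
`x = x * 2` → x = 14
So x = 14

Answer: 14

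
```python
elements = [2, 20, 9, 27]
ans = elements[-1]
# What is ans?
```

Trace:
`elements = [2, 20, 9, 27]` → elements = [2, 20, 9, 27]
`ans = elements[-1]` → ans = 27
So ans = 27

Answer: 27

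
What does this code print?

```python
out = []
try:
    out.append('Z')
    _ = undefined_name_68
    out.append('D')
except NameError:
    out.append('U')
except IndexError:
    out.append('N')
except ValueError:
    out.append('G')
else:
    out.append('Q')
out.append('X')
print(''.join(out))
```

Execution trace: 'Z' (try body) → 'U' (except NameError) → 'X' (after the try/except). Output: ZUX

Answer: ZUX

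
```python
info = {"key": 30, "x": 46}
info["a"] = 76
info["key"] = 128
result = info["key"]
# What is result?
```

Trace:
`info = {"key": 30, "x": 46}` → info = {'key': 30, 'x': 46}
`info["a"] = 76` → info = {'key': 30, 'x': 46, 'a': 76}
`info["key"] = 128` → info = {'key': 128, 'x': 46, 'a': 76}
`result = info["key"]` → result = 128
So result = 128

Answer: 128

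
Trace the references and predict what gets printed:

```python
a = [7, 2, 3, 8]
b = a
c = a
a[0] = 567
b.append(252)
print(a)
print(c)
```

Key concept: multiple aliases.
Step by step:
`a = [7, 2, 3, 8]` → a = [7, 2, 3, 8]
`b = a` → b = [7, 2, 3, 8] (same object as a)
`c = a` → c = [7, 2, 3, 8] (same object as a, b)
`a[0] = 567` → a = [567, 2, 3, 8] (same object as b, c); b = [567, 2, 3, 8] (same object as a, c); c = [567, 2, 3, 8] (same object as a, b)
`b.append(252)` → a = [567, 2, 3, 8, 252] (same object as b, c); b = [567, 2, 3, 8, 252] (same object as a, c); c = [567, 2, 3, 8, 252] (same object as a, b)
`print(a)` → prints [567, 2, 3, 8, 252]
`print(c)` → prints [567, 2, 3, 8, 252]

Answer:
[567, 2, 3, 8, 252]
[567, 2, 3, 8, 252]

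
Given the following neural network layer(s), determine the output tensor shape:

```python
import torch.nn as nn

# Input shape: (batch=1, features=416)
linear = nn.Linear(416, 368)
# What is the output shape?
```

Input: (1, 416) -> Output: (1, 368)

Answer: (1, 368)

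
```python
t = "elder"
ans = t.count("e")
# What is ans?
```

Trace:
`t = "elder"` → t = 'elder'
`ans = t.count("e")` → ans = 2
So ans = 2

Answer: 2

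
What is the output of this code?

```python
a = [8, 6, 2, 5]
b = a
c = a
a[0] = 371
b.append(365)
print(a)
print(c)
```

Key concept: multiple aliases.
Step by step:
`a = [8, 6, 2, 5]` → a = [8, 6, 2, 5]
`b = a` → b = [8, 6, 2, 5] (same object as a)
`c = a` → c = [8, 6, 2, 5] (same object as a, b)
`a[0] = 371` → a = [371, 6, 2, 5] (same object as b, c); b = [371, 6, 2, 5] (same object as a, c); c = [371, 6, 2, 5] (same object as a, b)
`b.append(365)` → a = [371, 6, 2, 5, 365] (same object as b, c); b = [371, 6, 2, 5, 365] (same object as a, c); c = [371, 6, 2, 5, 365] (same object as a, b)
`print(a)` → prints [371, 6, 2, 5, 365]
`print(c)` → prints [371, 6, 2, 5, 365]

Answer:
[371, 6, 2, 5, 365]
[371, 6, 2, 5, 365]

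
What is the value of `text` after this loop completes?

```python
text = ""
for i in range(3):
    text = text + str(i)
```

Concatenate digits 0 to 2
`text` takes the values: "" → "0" → "01" → "012"

Answer: "012"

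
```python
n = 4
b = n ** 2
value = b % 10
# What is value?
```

Trace:
`n = 4` → n = 4
`b = n ** 2` → b = 16
`value = b % 10` → value = 6
So value = 6

Answer: 6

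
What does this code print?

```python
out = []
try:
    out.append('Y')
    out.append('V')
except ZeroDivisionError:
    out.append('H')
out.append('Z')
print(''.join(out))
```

Execution trace: 'Y' (try body) → 'V' (try body, no exception) → 'Z' (after the try/except). Output: YVZ

Answer: YVZ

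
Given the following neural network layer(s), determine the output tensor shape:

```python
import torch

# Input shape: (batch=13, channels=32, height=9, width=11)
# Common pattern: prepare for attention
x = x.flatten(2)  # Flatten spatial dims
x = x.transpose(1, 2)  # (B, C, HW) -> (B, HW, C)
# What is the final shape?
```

Input: (13, 32, 9, 11) -> after flatten(2): (13, 32, 99) -> Output: (13, 99, 32)

Answer: (13, 99, 32)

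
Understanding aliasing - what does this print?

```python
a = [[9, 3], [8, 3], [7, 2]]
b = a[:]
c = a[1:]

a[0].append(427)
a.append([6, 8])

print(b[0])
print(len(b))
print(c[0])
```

Key concept: slice with nested mutation.
Step by step:
`a = [[9, 3], [8, 3], [7, 2]]` → a = [[9, 3], [8, 3], [7, 2]]
`b = a[:]` → b = [[9, 3], [8, 3], [7, 2]]
`c = a[1:]` → c = [[8, 3], [7, 2]]
`a[0].append(427)` → a = [[9, 3, 427], [8, 3], [7, 2]]; b = [[9, 3, 427], [8, 3], [7, 2]]
`a.append([6, 8])` → a = [[9, 3, 427], [8, 3], [7, 2], [6, 8]]
`print(b[0])` → prints [9, 3, 427]
`print(len(b))` → prints 3
`print(c[0])` → prints [8, 3]

Answer:
[9, 3, 427]
3
[8, 3]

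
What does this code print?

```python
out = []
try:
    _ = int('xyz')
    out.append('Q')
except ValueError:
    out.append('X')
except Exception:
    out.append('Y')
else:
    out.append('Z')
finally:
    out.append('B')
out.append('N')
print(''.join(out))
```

Execution trace: 'X' (except ValueError) → 'B' (finally) → 'N' (after the try/except). Output: XBN

Answer: XBN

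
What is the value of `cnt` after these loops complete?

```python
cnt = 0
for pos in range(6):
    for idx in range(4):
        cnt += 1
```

6 * 4 = 24
`cnt` takes the values: 0 → 1 → 2 → 3 → 4 → 5 → 6 → 7 → 8 → 9 → 10 → 11 → 12 → 13 → 14 → 15 → 16 → 17 → 18 → 19 → 20 → 21 → 22 → 23 → 24

Answer: 24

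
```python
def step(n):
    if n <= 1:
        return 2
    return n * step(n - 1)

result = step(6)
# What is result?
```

step(6) = 6 * 5 * 4 * 3 * 2 * 2 = 1440

Answer: 1440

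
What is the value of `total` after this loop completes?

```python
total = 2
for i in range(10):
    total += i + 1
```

Start at 2, add 1 to 10 = 57
`total` takes the values: 2 → 3 → 5 → 8 → 12 → 17 → 23 → 30 → 38 → 47 → 57

Answer: 57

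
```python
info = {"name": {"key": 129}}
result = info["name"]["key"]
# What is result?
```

Trace:
`info = {"name": {"key": 129}}` → info = {'name': {'key': 129}}
`result = info["name"]["key"]` → result = 129
So result = 129

Answer: 129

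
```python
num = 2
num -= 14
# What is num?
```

Trace:
`num = 2` → num = 2
`num -= 14` → num = -12
So num = -12

Answer: -12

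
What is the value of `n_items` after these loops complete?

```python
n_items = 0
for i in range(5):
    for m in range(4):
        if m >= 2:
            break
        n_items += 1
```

Inner breaks at 2, outer runs 5 times
`n_items` takes the values: 0 → 1 → 2 → 3 → 4 → 5 → 6 → 7 → 8 → 9 → 10

Answer: 10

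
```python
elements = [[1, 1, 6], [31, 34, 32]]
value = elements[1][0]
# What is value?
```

Trace:
`elements = [[1, 1, 6], [31, 34, 32]]` → elements = [[1, 1, 6], [31, 34, 32]]
`value = elements[1][0]` → value = 31
So value = 31

Answer: 31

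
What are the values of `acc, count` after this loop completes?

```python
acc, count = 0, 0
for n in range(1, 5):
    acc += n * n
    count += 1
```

Sum of squares and count
`acc, count` takes the values: (0, 0) → (1, 0) → (1, 1) → (5, 1) → (5, 2) → (14, 2) → (14, 3) → (30, 3) → (30, 4)

Answer: 30, 4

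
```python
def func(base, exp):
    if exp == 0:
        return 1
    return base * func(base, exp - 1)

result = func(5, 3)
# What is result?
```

func(5, 3) = 5 * 5 * 5 = 125

Answer: 125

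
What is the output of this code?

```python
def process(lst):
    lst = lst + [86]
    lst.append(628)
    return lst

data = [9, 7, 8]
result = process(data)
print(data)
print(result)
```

Key concept: rebinding parameter vs mutation.
Step by step:
`data = [9, 7, 8]` → data = [9, 7, 8]
`result = process(data)` → result = [9, 7, 8, 86, 628]
`print(data)` → prints [9, 7, 8]
`print(result)` → prints [9, 7, 8, 86, 628]

Answer:
[9, 7, 8]
[9, 7, 8, 86, 628]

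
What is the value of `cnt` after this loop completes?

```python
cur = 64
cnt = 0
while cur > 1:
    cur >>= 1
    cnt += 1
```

Count right shifts until 1
`cnt` takes the values: 0 → 1 → 2 → 3 → 4 → 5 → 6

Answer: 6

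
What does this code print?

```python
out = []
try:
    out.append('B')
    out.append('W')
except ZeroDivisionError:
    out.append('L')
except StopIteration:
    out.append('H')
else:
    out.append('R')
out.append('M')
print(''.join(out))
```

Execution trace: 'B' (try body) → 'W' (try body, no exception) → 'R' (else) → 'M' (after the try/except). Output: BWRM

Answer: BWRM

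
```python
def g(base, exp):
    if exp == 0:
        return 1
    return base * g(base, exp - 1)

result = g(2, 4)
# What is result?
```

g(2, 4) = 2 * 2 * 2 * 2 = 16

Answer: 16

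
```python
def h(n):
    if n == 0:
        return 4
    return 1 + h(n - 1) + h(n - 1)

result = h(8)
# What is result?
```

h(n) = 1 + 2·h(n-1), h(0)=4. Closed form: (4+1)·2^8 - 1 = 1279.

Answer: 1279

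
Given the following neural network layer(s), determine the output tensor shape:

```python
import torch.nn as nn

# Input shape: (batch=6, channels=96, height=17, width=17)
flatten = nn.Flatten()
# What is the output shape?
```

Input: (6, 96, 17, 17) -> Output: (6, 27744)

Answer: (6, 27744)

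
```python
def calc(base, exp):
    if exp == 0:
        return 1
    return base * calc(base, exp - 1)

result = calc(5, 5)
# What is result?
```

calc(5, 5) = 5 * 5 * 5 * 5 * 5 = 3125

Answer: 3125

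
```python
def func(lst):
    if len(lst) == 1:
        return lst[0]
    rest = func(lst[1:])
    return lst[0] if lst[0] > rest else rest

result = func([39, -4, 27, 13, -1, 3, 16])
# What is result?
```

Recursive max over [39, -4, 27, 13, -1, 3, 16] = 39

Answer: 39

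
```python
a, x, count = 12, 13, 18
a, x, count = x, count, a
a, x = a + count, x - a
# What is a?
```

Trace:
`a, x, count = 12, 13, 18` → a = 12; x = 13; count = 18
`a, x, count = x, count, a` → a = 13; x = 18; count = 12
`a, x = a + count, x - a` → a = 25; x = 5
So a = 25

Answer: 25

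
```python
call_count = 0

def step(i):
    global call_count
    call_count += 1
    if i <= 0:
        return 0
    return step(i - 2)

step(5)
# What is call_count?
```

Linear recursion stepping by 2: 4 calls from i=5 down to ≤0.

Answer: 4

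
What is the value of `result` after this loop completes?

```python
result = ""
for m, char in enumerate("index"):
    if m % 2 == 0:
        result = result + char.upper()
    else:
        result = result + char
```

Uppercase even positions in 'index'
`result` takes the values: "" → "I" → "In" → "InD" → "InDe" → "InDeX"

Answer: "InDeX"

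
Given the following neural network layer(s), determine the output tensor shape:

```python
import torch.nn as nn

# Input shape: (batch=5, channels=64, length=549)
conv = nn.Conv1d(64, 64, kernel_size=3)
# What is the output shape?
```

Input: (5, 64, 549) -> Output: (5, 64, 547)

Answer: (5, 64, 547)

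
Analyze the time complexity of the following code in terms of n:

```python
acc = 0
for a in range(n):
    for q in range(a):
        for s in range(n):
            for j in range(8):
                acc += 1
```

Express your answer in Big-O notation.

Each loop level contributes: n × n × n × 1. Multiplying the contributions gives O(n^3).

Answer: O(n^3)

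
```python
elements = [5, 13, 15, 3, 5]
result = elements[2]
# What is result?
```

Trace:
`elements = [5, 13, 15, 3, 5]` → elements = [5, 13, 15, 3, 5]
`result = elements[2]` → result = 15
So result = 15

Answer: 15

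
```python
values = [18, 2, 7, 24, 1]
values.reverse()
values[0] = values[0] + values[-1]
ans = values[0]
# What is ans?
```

Trace:
`values = [18, 2, 7, 24, 1]` → values = [18, 2, 7, 24, 1]
`values.reverse()` → values = [1, 24, 7, 2, 18]
`values[0] = values[0] + values[-1]` → values = [19, 24, 7, 2, 18]
`ans = values[0]` → ans = 19
So ans = 19

Answer: 19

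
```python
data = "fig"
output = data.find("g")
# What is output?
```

Trace:
`data = "fig"` → data = 'fig'
`output = data.find("g")` → output = 2
So output = 2

Answer: 2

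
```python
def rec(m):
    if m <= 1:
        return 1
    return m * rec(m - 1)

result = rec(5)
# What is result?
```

rec(5) = 5 * 4 * 3 * 2 * 1 = 120

Answer: 120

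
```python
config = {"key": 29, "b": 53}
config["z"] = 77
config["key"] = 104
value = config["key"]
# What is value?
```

Trace:
`config = {"key": 29, "b": 53}` → config = {'key': 29, 'b': 53}
`config["z"] = 77` → config = {'key': 29, 'b': 53, 'z': 77}
`config["key"] = 104` → config = {'key': 104, 'b': 53, 'z': 77}
`value = config["key"]` → value = 104
So value = 104

Answer: 104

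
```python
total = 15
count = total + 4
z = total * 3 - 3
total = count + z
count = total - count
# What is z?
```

Trace:
`total = 15` → total = 15
`count = total + 4` → count = 19
`z = total * 3 - 3` → z = 42
`total = count + z` → total = 61
`count = total - count` → count = 42
So z = 42

Answer: 42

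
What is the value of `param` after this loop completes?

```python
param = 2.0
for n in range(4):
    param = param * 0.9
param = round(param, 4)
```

Exponential decay: 2.0 * 0.9^4
`param` takes the values: 2.0 → 1.8 → 1.62 → 1.458 → 1.3122

Answer: 1.3122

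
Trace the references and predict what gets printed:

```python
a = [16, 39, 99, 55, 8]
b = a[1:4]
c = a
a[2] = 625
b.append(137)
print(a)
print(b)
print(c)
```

Key concept: slice vs alias.
Step by step:
`a = [16, 39, 99, 55, 8]` → a = [16, 39, 99, 55, 8]
`b = a[1:4]` → b = [39, 99, 55]
`c = a` → c = [16, 39, 99, 55, 8] (same object as a)
`a[2] = 625` → a = [16, 39, 625, 55, 8] (same object as c); c = [16, 39, 625, 55, 8] (same object as a)
`b.append(137)` → b = [39, 99, 55, 137]
`print(a)` → prints [16, 39, 625, 55, 8]
`print(b)` → prints [39, 99, 55, 137]
`print(c)` → prints [16, 39, 625, 55, 8]

Answer:
[16, 39, 625, 55, 8]
[39, 99, 55, 137]
[16, 39, 625, 55, 8]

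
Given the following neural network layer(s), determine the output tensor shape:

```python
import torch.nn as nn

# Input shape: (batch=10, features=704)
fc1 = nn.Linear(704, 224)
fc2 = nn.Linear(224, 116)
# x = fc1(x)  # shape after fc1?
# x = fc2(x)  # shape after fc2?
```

Input: (10, 704) -> after fc1: (10, 224) -> Output: (10, 116)

Answer: (10, 116)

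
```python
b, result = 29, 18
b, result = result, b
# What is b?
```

Trace:
`b, result = 29, 18` → b = 29; result = 18
`b, result = result, b` → b = 18; result = 29
So b = 18

Answer: 18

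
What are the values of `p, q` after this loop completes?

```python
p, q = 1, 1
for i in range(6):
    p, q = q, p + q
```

Fibonacci: after 6 iterations
`p, q` takes the values: (1, 1) → (1, 2) → (2, 3) → (3, 5) → (5, 8) → (8, 13) → (13, 21)

Answer: 13, 21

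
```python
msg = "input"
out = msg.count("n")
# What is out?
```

Trace:
`msg = "input"` → msg = 'input'
`out = msg.count("n")` → out = 1
So out = 1

Answer: 1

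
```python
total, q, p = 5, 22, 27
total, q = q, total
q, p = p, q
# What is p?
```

Trace:
`total, q, p = 5, 22, 27` → total = 5; q = 22; p = 27
`total, q = q, total` → total = 22; q = 5
`q, p = p, q` → q = 27; p = 5
So p = 5

Answer: 5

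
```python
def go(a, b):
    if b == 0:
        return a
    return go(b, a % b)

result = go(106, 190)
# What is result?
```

go(106, 190) -> go(190, 106) -> go(106, 84) -> go(84, 22) -> go(22, 18) -> go(18, 4) -> go(4, 2) -> go(2, 0) -> 2

Answer: 2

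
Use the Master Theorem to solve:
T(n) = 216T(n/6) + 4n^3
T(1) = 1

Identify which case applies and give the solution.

a=216, b=6, f(n)=4n^3. log_6(216) = 3. Since c=3 = 3, Case 2 applies: T(n) = Θ(n^log_b(a) · log n) = O(n^3 log n).

Answer: O(n^3 log n) - Case 2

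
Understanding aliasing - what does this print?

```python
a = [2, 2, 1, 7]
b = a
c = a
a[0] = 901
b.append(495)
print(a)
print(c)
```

Key concept: multiple aliases.
Step by step:
`a = [2, 2, 1, 7]` → a = [2, 2, 1, 7]
`b = a` → b = [2, 2, 1, 7] (same object as a)
`c = a` → c = [2, 2, 1, 7] (same object as a, b)
`a[0] = 901` → a = [901, 2, 1, 7] (same object as b, c); b = [901, 2, 1, 7] (same object as a, c); c = [901, 2, 1, 7] (same object as a, b)
`b.append(495)` → a = [901, 2, 1, 7, 495] (same object as b, c); b = [901, 2, 1, 7, 495] (same object as a, c); c = [901, 2, 1, 7, 495] (same object as a, b)
`print(a)` → prints [901, 2, 1, 7, 495]
`print(c)` → prints [901, 2, 1, 7, 495]

Answer:
[901, 2, 1, 7, 495]
[901, 2, 1, 7, 495]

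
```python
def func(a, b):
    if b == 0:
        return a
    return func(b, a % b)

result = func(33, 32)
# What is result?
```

func(33, 32) -> func(32, 1) -> func(1, 0) -> 1

Answer: 1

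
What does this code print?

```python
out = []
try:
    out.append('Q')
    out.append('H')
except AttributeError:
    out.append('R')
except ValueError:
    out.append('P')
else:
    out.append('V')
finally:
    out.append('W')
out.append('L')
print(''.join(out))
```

Execution trace: 'Q' (try body) → 'H' (try body, no exception) → 'V' (else) → 'W' (finally) → 'L' (after the try/except). Output: QHVWL

Answer: QHVWL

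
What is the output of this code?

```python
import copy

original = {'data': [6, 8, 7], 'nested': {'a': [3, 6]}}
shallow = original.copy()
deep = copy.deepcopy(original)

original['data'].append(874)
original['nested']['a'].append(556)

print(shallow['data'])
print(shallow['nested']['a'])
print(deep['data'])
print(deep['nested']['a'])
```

Key concept: comparing shallow vs deep copy.
Step by step:
`original = {'data': [6, 8, 7], 'nested': {'a': [3, 6]}}` → original = {'data': [6, 8, 7], 'nested': {'a': [3, 6]}}
`shallow = original.copy()` → shallow = {'data': [6, 8, 7], 'nested': {'a': [3, 6]}}
`deep = copy.deepcopy(original)` → deep = {'data': [6, 8, 7], 'nested': {'a': [3, 6]}}
`original['data'].append(874)` → original = {'data': [6, 8, 7, 874], 'nested': {'a': [3, 6]}}; shallow = {'data': [6, 8, 7, 874], 'nested': {'a': [3, 6]}}
`original['nested']['a'].append(556)` → original = {'data': [6, 8, 7, 874], 'nested': {'a': [3, 6, 556]}}; shallow = {'data': [6, 8, 7, 874], 'nested': {'a': [3, 6, 556]}}
`print(shallow['data'])` → prints [6, 8, 7, 874]
`print(shallow['nested']['a'])` → prints [3, 6, 556]
`print(deep['data'])` → prints [6, 8, 7]
`print(deep['nested']['a'])` → prints [3, 6]

Answer:
[6, 8, 7, 874]
[3, 6, 556]
[6, 8, 7]
[3, 6]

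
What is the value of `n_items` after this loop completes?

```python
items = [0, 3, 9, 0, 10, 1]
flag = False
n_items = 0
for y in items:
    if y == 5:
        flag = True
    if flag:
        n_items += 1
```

Count elements after first 5 in [0, 3, 9, 0, 10, 1]
`n_items` takes the values: 0

Answer: 0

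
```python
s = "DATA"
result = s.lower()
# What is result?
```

Trace:
`s = "DATA"` → s = 'DATA'
`result = s.lower()` → result = 'data'
So result = 'data'

Answer: 'data'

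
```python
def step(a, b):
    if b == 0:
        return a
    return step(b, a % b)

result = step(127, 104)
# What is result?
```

step(127, 104) -> step(104, 23) -> step(23, 12) -> step(12, 11) -> step(11, 1) -> step(1, 0) -> 1

Answer: 1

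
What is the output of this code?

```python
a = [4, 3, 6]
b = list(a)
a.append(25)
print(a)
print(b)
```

Key concept: list() constructor creates copy.
Step by step:
`a = [4, 3, 6]` → a = [4, 3, 6]
`b = list(a)` → b = [4, 3, 6]
`a.append(25)` → a = [4, 3, 6, 25]
`print(a)` → prints [4, 3, 6, 25]
`print(b)` → prints [4, 3, 6]

Answer:
[4, 3, 6, 25]
[4, 3, 6]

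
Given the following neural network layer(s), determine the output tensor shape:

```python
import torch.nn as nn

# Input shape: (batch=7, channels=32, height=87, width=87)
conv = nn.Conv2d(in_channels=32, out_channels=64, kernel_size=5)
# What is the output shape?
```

Input: (7, 32, 87, 87) -> Output: (7, 64, 83, 83)

Answer: (7, 64, 83, 83)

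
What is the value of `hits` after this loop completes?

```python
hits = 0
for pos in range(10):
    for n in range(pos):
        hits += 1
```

Triangle number: 0+1+2+...+9
`hits` takes the values: 0 → 1 → 2 → 3 → 4 → 5 → 6 → 7 → 8 → 9 → 10 → 11 → 12 → 13 → 14 → 15 → 16 → 17 → 18 → 19 → 20 → 21 → 22 → 23 → 24 → 25 → 26 → 27 → 28 → 29 → … → 41 → 42 → 43 → 44 → 45

Answer: 45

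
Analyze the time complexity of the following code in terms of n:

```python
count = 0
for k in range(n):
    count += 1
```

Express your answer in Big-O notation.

Each loop level contributes: n. Multiplying the contributions gives O(n).

Answer: O(n)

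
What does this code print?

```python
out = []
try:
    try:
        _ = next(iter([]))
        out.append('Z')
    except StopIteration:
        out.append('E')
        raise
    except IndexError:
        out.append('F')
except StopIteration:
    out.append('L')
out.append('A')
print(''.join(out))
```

Execution trace: 'E' (inner except StopIteration) → 'L' (outer except StopIteration) → 'A' (after the try/except). Output: ELA

Answer: ELA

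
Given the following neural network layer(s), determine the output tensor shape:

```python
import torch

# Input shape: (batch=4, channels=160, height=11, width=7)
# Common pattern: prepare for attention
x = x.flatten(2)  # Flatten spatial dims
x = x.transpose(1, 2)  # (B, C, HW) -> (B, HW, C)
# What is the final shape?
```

Input: (4, 160, 11, 7) -> after flatten(2): (4, 160, 77) -> Output: (4, 77, 160)

Answer: (4, 77, 160)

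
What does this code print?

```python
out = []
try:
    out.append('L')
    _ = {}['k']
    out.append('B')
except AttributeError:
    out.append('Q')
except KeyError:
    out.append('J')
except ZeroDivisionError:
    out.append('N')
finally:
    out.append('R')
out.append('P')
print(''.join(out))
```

Execution trace: 'L' (try body) → 'J' (except KeyError) → 'R' (finally) → 'P' (after the try/except). Output: LJRP

Answer: LJRP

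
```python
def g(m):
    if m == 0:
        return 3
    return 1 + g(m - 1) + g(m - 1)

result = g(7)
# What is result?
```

g(m) = 1 + 2·g(m-1), g(0)=3. Closed form: (3+1)·2^7 - 1 = 511.

Answer: 511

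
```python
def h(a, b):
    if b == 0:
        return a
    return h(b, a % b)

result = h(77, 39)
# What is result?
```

h(77, 39) -> h(39, 38) -> h(38, 1) -> h(1, 0) -> 1

Answer: 1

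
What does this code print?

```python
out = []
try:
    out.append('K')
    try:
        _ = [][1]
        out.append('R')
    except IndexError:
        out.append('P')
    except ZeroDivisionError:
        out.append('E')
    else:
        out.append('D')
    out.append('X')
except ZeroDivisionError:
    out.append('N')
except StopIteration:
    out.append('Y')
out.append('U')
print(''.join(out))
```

Execution trace: 'K' (try body) → 'P' (inner except IndexError) → 'X' (try body, no exception) → 'U' (after the try/except). Output: KPXU

Answer: KPXU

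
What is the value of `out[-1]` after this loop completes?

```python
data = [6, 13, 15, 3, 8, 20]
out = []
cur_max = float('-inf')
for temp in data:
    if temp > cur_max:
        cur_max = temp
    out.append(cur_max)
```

Running max ends at 20
`out` takes the values: [] → [6] → [6, 13] → [6, 13, 15] → [6, 13, 15, 15] → [6, 13, 15, 15, 15] → [6, 13, 15, 15, 15, 20]
So `out[-1]` = 20

Answer: 20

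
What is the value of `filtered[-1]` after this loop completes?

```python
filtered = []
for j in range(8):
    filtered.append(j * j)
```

Last element of squares 0 to 7
`filtered` takes the values: [] → [0] → [0, 1] → [0, 1, 4] → [0, 1, 4, 9] → [0, 1, 4, 9, 16] → [0, 1, 4, 9, 16, 25] → [0, 1, 4, 9, 16, 25, 36] → [0, 1, 4, 9, 16, 25, 36, 49]
So `filtered[-1]` = 49

Answer: 49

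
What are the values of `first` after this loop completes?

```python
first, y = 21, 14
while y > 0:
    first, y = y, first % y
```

GCD of 21 and 14
`first` takes the values: 21 → 14 → 7

Answer: 7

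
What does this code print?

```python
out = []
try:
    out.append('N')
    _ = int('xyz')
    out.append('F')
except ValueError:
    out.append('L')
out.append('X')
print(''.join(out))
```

Execution trace: 'N' (try body) → 'L' (except ValueError) → 'X' (after the try/except). Output: NLX

Answer: NLX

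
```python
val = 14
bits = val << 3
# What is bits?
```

Trace:
`val = 14` → val = 14
`bits = val << 3` → bits = 112
So bits = 112

Answer: 112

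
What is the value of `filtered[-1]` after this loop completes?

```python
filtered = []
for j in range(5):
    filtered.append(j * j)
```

Last element of squares 0 to 4
`filtered` takes the values: [] → [0] → [0, 1] → [0, 1, 4] → [0, 1, 4, 9] → [0, 1, 4, 9, 16]
So `filtered[-1]` = 16

Answer: 16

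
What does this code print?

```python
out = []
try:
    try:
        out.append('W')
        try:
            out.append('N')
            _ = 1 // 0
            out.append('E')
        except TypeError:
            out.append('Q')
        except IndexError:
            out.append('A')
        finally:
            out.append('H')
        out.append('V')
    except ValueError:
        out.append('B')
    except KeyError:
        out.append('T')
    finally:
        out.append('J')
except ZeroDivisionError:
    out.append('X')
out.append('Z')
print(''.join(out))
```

Execution trace: 'W' (try body) → 'N' (inner try body) → 'H' (inner finally) → 'J' (finally) → 'X' (outer except ZeroDivisionError) → 'Z' (after the try/except). Output: WNHJXZ

Answer: WNHJXZ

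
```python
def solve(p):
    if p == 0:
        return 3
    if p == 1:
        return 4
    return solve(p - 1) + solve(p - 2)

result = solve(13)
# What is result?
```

Build up from base cases: solve(0)=3, solve(1)=4, solve(2)=7, solve(3)=11, solve(4)=18, solve(5)=29, solve(6)=47, ..., solve(13)=1364

Answer: 1364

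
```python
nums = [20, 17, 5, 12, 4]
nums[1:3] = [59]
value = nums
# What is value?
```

Trace:
`nums = [20, 17, 5, 12, 4]` → nums = [20, 17, 5, 12, 4]
`nums[1:3] = [59]` → nums = [20, 59, 12, 4]
`value = nums` → value = [20, 59, 12, 4]
So value = [20, 59, 12, 4]

Answer: [20, 59, 12, 4]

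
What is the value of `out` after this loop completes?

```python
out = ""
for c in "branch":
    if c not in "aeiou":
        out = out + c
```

Remove vowels from 'branch'
`out` takes the values: "" → "b" → "br" → "brn" → "brnc" → "brnch"

Answer: "brnch"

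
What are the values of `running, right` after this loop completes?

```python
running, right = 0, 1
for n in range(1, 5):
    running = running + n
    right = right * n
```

Sum and factorial of 1 to 4
`running, right` takes the values: (0, 1) → (1, 1) → (3, 1) → (3, 2) → (6, 2) → (6, 6) → (10, 6) → (10, 24)

Answer: 10, 24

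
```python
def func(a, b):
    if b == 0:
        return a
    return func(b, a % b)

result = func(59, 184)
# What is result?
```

func(59, 184) -> func(184, 59) -> func(59, 7) -> func(7, 3) -> func(3, 1) -> func(1, 0) -> 1

Answer: 1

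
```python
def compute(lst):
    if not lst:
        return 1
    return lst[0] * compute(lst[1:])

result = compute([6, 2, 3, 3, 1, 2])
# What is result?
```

Product over [6, 2, 3, 3, 1, 2] = 6 * 2 * 3 * 3 * 1 * 2 = 216

Answer: 216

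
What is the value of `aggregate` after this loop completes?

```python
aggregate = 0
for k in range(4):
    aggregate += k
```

Sum of 0 to 3 = 6
`aggregate` takes the values: 0 → 1 → 3 → 6

Answer: 6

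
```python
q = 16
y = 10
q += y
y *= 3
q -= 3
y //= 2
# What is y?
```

Trace:
`q = 16` → q = 16
`y = 10` → y = 10
`q += y` → q = 26
`y *= 3` → y = 30
`q -= 3` → q = 23
`y //= 2` → y = 15
So y = 15

Answer: 15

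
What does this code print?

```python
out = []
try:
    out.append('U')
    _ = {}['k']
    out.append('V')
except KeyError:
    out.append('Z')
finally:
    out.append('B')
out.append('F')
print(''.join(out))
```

Execution trace: 'U' (try body) → 'Z' (except KeyError) → 'B' (finally) → 'F' (after the try/except). Output: UZBF

Answer: UZBF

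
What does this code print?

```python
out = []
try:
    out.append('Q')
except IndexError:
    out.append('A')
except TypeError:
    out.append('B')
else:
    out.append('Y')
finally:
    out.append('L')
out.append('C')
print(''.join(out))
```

Execution trace: 'Q' (try body, no exception) → 'Y' (else) → 'L' (finally) → 'C' (after the try/except). Output: QYLC

Answer: QYLC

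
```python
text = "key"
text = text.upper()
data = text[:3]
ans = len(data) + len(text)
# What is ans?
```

Trace:
`text = "key"` → text = 'key'
`text = text.upper()` → text = 'KEY'
`data = text[:3]` → data = 'KEY'
`ans = len(data) + len(text)` → ans = 6
So ans = 6

Answer: 6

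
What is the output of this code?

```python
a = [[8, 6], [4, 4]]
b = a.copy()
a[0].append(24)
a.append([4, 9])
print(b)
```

Key concept: shallow copy with nested lists.
Step by step:
`a = [[8, 6], [4, 4]]` → a = [[8, 6], [4, 4]]
`b = a.copy()` → b = [[8, 6], [4, 4]]
`a[0].append(24)` → a = [[8, 6, 24], [4, 4]]; b = [[8, 6, 24], [4, 4]]
`a.append([4, 9])` → a = [[8, 6, 24], [4, 4], [4, 9]]
`print(b)` → prints [[8, 6, 24], [4, 4]]

Answer: [[8, 6, 24], [4, 4]]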